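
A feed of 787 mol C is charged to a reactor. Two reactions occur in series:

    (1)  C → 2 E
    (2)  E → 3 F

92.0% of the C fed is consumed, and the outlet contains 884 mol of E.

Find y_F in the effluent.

Conversion of C: C consumed = 1ξ₁ = 0.92 × 787 → ξ₁ = 724 mol.
E balance: n_E = 0 + 2ξ₁ − 1ξ₂ = 884 → ξ₂ = (2·724 − 884)/1 = 564.1 mol.
Outlet amounts (n = n₀ + Σ ν·ξ):
  C: 787 − 1(724) = 62.96
  E: 0 + 2(724) − 1(564.1) = 884
  F: 0 + 3(564.1) = 1692
Total out = 2639 mol; y_F = 1692 / 2639 = 0.6412.

0.641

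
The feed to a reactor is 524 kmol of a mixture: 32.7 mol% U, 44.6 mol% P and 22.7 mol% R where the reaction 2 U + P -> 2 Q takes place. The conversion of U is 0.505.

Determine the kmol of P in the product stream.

190 kmol

U reacted = 0.505 × 171.3 = 86.53 kmol; ν_U = −2, so ξ = 86.53/2 = 43.27 kmol.
Outlet amounts (n = n₀ + ν ξ):
  U: 171.3 − 2(43.27) = 84.82
  P: 233.7 − 1(43.27) = 190.4
  Q: 0 + 2(43.27) = 86.53
  R: 118.9 (inert)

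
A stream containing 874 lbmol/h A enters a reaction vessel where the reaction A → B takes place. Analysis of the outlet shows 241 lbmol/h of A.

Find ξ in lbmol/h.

For A: n = n₀ − 1ξ → 241 = 874 − 1ξ, giving ξ = 633 lbmol/h.
Outlet amounts (n = n₀ + ν ξ):
  A: 874 − 1(633) = 241
  B: 0 + 1(633) = 633

ξ = 633 lbmol/h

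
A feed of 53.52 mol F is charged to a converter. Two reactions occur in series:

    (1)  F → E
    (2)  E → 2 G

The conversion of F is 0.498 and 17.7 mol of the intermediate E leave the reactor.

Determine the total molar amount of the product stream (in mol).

Conversion of F: F consumed = 1ξ₁ = 0.498 × 53.52 → ξ₁ = 26.65 mol.
E balance: n_E = 0 + 1ξ₁ − 1ξ₂ = 17.7 → ξ₂ = (1·26.65 − 17.7)/1 = 8.953 mol.
Outlet amounts (n = n₀ + Σ ν·ξ):
  F: 53.52 − 1(26.65) = 26.87
  E: 0 + 1(26.65) − 1(8.953) = 17.7
  G: 0 + 2(8.953) = 17.91
Total out = 26.87 + 17.7 + 17.91 = 62.47 mol.

62.5 mol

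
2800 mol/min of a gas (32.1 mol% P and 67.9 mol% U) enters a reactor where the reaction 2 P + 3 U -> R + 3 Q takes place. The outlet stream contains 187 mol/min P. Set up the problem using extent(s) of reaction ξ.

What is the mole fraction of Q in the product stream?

For P: n = n₀ − 2ξ → 187 = 898.8 − 2ξ, giving ξ = 355.9 mol/min.
Outlet amounts (n = n₀ + ν ξ):
  P: 898.8 − 2(355.9) = 187
  U: 1901 − 3(355.9) = 833.5
  R: 0 + 1(355.9) = 355.9
  Q: 0 + 3(355.9) = 1068
Total out = 2444 mol/min; y_Q = 1068 / 2444 = 0.4368.

0.437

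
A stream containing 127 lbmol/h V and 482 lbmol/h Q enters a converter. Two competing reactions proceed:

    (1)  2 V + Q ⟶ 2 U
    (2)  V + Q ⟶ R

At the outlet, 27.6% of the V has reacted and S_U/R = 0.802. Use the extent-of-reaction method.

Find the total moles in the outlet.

582 lbmol/h

Conversion of V: V consumed = 0.276 × 127 = 35.05 lbmol/h = 2ξ₁ + 1ξ₂.
Selectivity: 2ξ₁ / (1ξ₂) = 0.802 → ξ₁ = 0.401 ξ₂.
Substitute: (2·0.401 + 1) ξ₂ = 35.05 → ξ₂ = 19.45 lbmol/h, ξ₁ = 7.8 lbmol/h.
Outlet amounts (n = n₀ + Σ ν·ξ):
  V: 127 − 2(7.8) − 1(19.45) = 91.95
  Q: 482 − 1(7.8) − 1(19.45) = 454.7
  U: 0 + 2(7.8) = 15.6
  R: 0 + 1(19.45) = 19.45
Total out = 91.95 + 454.7 + 15.6 + 19.45 = 581.7 lbmol/h.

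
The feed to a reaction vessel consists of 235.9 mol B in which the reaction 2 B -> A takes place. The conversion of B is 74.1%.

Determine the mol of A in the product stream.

87.4 mol

B reacted = 0.741 × 235.9 = 174.8 mol; ν_B = −2, so ξ = 174.8/2 = 87.4 mol.
Outlet amounts (n = n₀ + ν ξ):
  B: 235.9 − 2(87.4) = 61.1
  A: 0 + 1(87.4) = 87.4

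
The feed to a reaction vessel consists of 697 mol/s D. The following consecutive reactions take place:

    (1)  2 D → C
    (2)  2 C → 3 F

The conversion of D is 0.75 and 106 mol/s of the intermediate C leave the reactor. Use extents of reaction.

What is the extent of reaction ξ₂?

Conversion of D: D consumed = 2ξ₁ = 0.75 × 697 → ξ₁ = 261.4 mol/s.
C balance: n_C = 0 + 1ξ₁ − 2ξ₂ = 106 → ξ₂ = (1·261.4 − 106)/2 = 77.69 mol/s.
Outlet amounts (n = n₀ + Σ ν·ξ):
  D: 697 − 2(261.4) = 174.2
  C: 0 + 1(261.4) − 2(77.69) = 106
  F: 0 + 3(77.69) = 233.1

ξ₂ = 77.7 mol/s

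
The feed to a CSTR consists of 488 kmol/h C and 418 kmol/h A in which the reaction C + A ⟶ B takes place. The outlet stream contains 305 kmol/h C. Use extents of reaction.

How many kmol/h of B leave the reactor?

183 kmol/h

For C: n = n₀ − 1ξ → 305 = 488 − 1ξ, giving ξ = 183 kmol/h.
Outlet amounts (n = n₀ + ν ξ):
  C: 488 − 1(183) = 305
  A: 418 − 1(183) = 235
  B: 0 + 1(183) = 183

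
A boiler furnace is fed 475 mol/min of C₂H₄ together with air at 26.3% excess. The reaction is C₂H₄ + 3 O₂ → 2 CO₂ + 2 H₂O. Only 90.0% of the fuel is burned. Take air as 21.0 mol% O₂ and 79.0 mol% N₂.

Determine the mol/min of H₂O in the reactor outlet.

Stoichiometric O₂ = 3 × 475 = 1425 mol/min; O₂ fed = 1425 × 1.263 = 1800 mol/min.
N₂ fed = 1800 × 79/21 = 6771 mol/min.
Fuel reacted = 0.9 × 475 → ξ = 427.5 mol/min.
Outlet (n = n₀ + ν ξ):
  C₂H₄: 475 − 1(427.5) = 47.5
  O₂: 1800 − 3(427.5) = 517.3
  N₂: 6771 (inert)
  CO₂: 0 + 2(427.5) = 855
  H₂O: 0 + 2(427.5) = 855

855 mol/min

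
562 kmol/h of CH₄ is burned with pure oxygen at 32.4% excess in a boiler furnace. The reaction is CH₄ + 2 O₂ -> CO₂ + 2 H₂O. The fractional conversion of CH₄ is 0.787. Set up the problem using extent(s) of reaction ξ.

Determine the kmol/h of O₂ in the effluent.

604 kmol/h

Stoichiometric O₂ = 2 × 562 = 1124 kmol/h; O₂ fed = 1124 × 1.324 = 1488 kmol/h.
Fuel reacted = 0.787 × 562 → ξ = 442.3 kmol/h.
Outlet (n = n₀ + ν ξ):
  CH₄: 562 − 1(442.3) = 119.7
  O₂: 1488 − 2(442.3) = 603.6
  CO₂: 0 + 1(442.3) = 442.3
  H₂O: 0 + 2(442.3) = 884.6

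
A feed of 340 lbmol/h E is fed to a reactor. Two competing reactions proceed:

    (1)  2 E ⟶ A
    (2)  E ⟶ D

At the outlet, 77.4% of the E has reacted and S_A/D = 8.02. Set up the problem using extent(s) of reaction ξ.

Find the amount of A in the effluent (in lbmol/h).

Conversion of E: E consumed = 0.774 × 340 = 263.2 lbmol/h = 2ξ₁ + 1ξ₂.
Selectivity: 1ξ₁ / (1ξ₂) = 8.02 → ξ₁ = 8.02 ξ₂.
Substitute: (2·8.02 + 1) ξ₂ = 263.2 → ξ₂ = 15.44 lbmol/h, ξ₁ = 123.9 lbmol/h.
Outlet amounts (n = n₀ + Σ ν·ξ):
  E: 340 − 2(123.9) − 1(15.44) = 76.84
  A: 0 + 1(123.9) = 123.9
  D: 0 + 1(15.44) = 15.44

124 lbmol/h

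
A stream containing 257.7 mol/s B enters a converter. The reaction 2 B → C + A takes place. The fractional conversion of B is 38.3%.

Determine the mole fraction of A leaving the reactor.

0.192

B reacted = 0.383 × 257.7 = 98.7 mol/s; ν_B = −2, so ξ = 98.7/2 = 49.35 mol/s.
Outlet amounts (n = n₀ + ν ξ):
  B: 257.7 − 2(49.35) = 159
  C: 0 + 1(49.35) = 49.35
  A: 0 + 1(49.35) = 49.35
Total out = 257.7 mol/s; y_A = 49.35 / 257.7 = 0.1915.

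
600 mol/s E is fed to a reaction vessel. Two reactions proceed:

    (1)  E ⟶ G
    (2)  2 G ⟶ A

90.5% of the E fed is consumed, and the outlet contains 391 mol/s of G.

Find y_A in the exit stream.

Conversion of E: E consumed = 1ξ₁ = 0.905 × 600 → ξ₁ = 543 mol/s.
G balance: n_G = 0 + 1ξ₁ − 2ξ₂ = 391 → ξ₂ = (1·543 − 391)/2 = 76 mol/s.
Outlet amounts (n = n₀ + Σ ν·ξ):
  E: 600 − 1(543) = 57
  G: 0 + 1(543) − 2(76) = 391
  A: 0 + 1(76) = 76
Total out = 524 mol/s; y_A = 76 / 524 = 0.145.

0.145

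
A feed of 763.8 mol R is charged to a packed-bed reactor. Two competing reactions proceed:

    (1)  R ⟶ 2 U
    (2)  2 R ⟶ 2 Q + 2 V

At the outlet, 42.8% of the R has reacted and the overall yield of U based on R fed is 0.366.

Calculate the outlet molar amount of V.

Yield of U: 2ξ₁ / 763.8 = 0.366 → ξ₁ = 139.8 mol.
Conversion of R: 1ξ₁ + 2ξ₂ = 0.428 × 763.8 = 326.9 → ξ₂ = 93.57 mol.
Outlet amounts (n = n₀ + Σ ν·ξ):
  R: 763.8 − 1(139.8) − 2(93.57) = 436.9
  U: 0 + 2(139.8) = 279.6
  Q: 0 + 2(93.57) = 187.1
  V: 0 + 2(93.57) = 187.1

187 mol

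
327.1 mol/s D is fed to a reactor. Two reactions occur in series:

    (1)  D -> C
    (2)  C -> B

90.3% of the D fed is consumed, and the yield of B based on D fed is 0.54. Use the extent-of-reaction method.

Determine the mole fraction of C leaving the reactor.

Conversion of D: D consumed = 1ξ₁ = 0.903 × 327.1 → ξ₁ = 295.4 mol/s.
Yield of B: 1ξ₂ / 327.1 = 0.54 → ξ₂ = 176.6 mol/s.
Outlet amounts (n = n₀ + Σ ν·ξ):
  D: 327.1 − 1(295.4) = 31.73
  C: 0 + 1(295.4) − 1(176.6) = 118.7
  B: 0 + 1(176.6) = 176.6
Total out = 327.1 mol/s; y_C = 118.7 / 327.1 = 0.363.

0.363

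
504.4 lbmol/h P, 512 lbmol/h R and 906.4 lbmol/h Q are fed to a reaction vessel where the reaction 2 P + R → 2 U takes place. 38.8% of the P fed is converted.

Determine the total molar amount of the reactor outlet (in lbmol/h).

1820 lbmol/h

P reacted = 0.388 × 504.4 = 195.7 lbmol/h; ν_P = −2, so ξ = 195.7/2 = 97.85 lbmol/h.
Outlet amounts (n = n₀ + ν ξ):
  P: 504.4 − 2(97.85) = 308.7
  R: 512 − 1(97.85) = 414.1
  U: 0 + 2(97.85) = 195.7
  Q: 906.4 (inert)
Total out = 308.7 + 414.1 + 195.7 + 906.4 = 1825 lbmol/h.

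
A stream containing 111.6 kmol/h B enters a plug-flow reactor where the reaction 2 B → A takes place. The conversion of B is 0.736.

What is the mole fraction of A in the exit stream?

0.582

B reacted = 0.736 × 111.6 = 82.14 kmol/h; ν_B = −2, so ξ = 82.14/2 = 41.07 kmol/h.
Outlet amounts (n = n₀ + ν ξ):
  B: 111.6 − 2(41.07) = 29.46
  A: 0 + 1(41.07) = 41.07
Total out = 70.53 kmol/h; y_A = 41.07 / 70.53 = 0.5823.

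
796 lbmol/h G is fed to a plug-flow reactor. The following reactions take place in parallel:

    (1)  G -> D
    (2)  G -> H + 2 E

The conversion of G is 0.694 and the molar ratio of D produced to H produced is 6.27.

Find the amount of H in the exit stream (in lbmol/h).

76 lbmol/h

Conversion of G: G consumed = 0.694 × 796 = 552.4 lbmol/h = 1ξ₁ + 1ξ₂.
Selectivity: 1ξ₁ / (1ξ₂) = 6.27 → ξ₁ = 6.27 ξ₂.
Substitute: (1·6.27 + 1) ξ₂ = 552.4 → ξ₂ = 75.99 lbmol/h, ξ₁ = 476.4 lbmol/h.
Outlet amounts (n = n₀ + Σ ν·ξ):
  G: 796 − 1(476.4) − 1(75.99) = 243.6
  D: 0 + 1(476.4) = 476.4
  H: 0 + 1(75.99) = 75.99
  E: 0 + 2(75.99) = 152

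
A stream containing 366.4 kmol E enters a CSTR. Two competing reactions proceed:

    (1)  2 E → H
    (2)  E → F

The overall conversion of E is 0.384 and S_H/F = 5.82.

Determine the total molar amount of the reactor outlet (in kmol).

Conversion of E: E consumed = 0.384 × 366.4 = 140.7 kmol = 2ξ₁ + 1ξ₂.
Selectivity: 1ξ₁ / (1ξ₂) = 5.82 → ξ₁ = 5.82 ξ₂.
Substitute: (2·5.82 + 1) ξ₂ = 140.7 → ξ₂ = 11.13 kmol, ξ₁ = 64.78 kmol.
Outlet amounts (n = n₀ + Σ ν·ξ):
  E: 366.4 − 2(64.78) − 1(11.13) = 225.7
  H: 0 + 1(64.78) = 64.78
  F: 0 + 1(11.13) = 11.13
Total out = 225.7 + 64.78 + 11.13 = 301.6 kmol.

302 kmol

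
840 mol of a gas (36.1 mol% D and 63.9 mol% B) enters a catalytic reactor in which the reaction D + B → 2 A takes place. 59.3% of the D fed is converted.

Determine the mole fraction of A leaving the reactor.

D reacted = 0.593 × 303.2 = 179.8 mol; ν_D = −1, so ξ = 179.8/1 = 179.8 mol.
Outlet amounts (n = n₀ + ν ξ):
  D: 303.2 − 1(179.8) = 123.4
  B: 536.8 − 1(179.8) = 356.9
  A: 0 + 2(179.8) = 359.6
Total out = 840 mol; y_A = 359.6 / 840 = 0.4281.

0.428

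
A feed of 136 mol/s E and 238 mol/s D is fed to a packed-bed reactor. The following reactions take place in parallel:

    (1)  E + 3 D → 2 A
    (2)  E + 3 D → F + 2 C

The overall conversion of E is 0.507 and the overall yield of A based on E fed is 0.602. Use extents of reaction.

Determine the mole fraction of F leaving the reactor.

Yield of A: 2ξ₁ / 136 = 0.602 → ξ₁ = 40.94 mol/s.
Conversion of E: 1ξ₁ + 1ξ₂ = 0.507 × 136 = 68.95 → ξ₂ = 28.02 mol/s.
Outlet amounts (n = n₀ + Σ ν·ξ):
  E: 136 − 1(40.94) − 1(28.02) = 67.05
  D: 238 − 3(40.94) − 3(28.02) = 31.14
  A: 0 + 2(40.94) = 81.87
  F: 0 + 1(28.02) = 28.02
  C: 0 + 2(28.02) = 56.03
Total out = 264.1 mol/s; y_F = 28.02 / 264.1 = 0.1061.

0.106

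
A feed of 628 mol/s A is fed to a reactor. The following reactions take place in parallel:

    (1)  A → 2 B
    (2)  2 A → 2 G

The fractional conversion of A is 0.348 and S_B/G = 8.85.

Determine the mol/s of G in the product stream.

40.3 mol/s

Conversion of A: A consumed = 0.348 × 628 = 218.5 mol/s = 1ξ₁ + 2ξ₂.
Selectivity: 2ξ₁ / (2ξ₂) = 8.85 → ξ₁ = 8.85 ξ₂.
Substitute: (1·8.85 + 2) ξ₂ = 218.5 → ξ₂ = 20.14 mol/s, ξ₁ = 178.3 mol/s.
Outlet amounts (n = n₀ + Σ ν·ξ):
  A: 628 − 1(178.3) − 2(20.14) = 409.5
  B: 0 + 2(178.3) = 356.5
  G: 0 + 2(20.14) = 40.28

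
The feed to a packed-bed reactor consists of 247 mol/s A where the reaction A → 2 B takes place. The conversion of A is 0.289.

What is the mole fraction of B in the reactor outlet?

0.448

A reacted = 0.289 × 247 = 71.38 mol/s; ν_A = −1, so ξ = 71.38/1 = 71.38 mol/s.
Outlet amounts (n = n₀ + ν ξ):
  A: 247 − 1(71.38) = 175.6
  B: 0 + 2(71.38) = 142.8
Total out = 318.4 mol/s; y_B = 142.8 / 318.4 = 0.4484.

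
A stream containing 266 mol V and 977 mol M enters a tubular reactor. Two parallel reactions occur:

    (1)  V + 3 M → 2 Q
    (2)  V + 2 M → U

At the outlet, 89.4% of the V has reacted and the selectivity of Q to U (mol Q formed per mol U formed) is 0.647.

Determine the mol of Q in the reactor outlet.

Conversion of V: V consumed = 0.894 × 266 = 237.8 mol = 1ξ₁ + 1ξ₂.
Selectivity: 2ξ₁ / (1ξ₂) = 0.647 → ξ₁ = 0.3235 ξ₂.
Substitute: (1·0.3235 + 1) ξ₂ = 237.8 → ξ₂ = 179.7 mol, ξ₁ = 58.13 mol.
Outlet amounts (n = n₀ + Σ ν·ξ):
  V: 266 − 1(58.13) − 1(179.7) = 28.2
  M: 977 − 3(58.13) − 2(179.7) = 443.3
  Q: 0 + 2(58.13) = 116.3
  U: 0 + 1(179.7) = 179.7

116 mol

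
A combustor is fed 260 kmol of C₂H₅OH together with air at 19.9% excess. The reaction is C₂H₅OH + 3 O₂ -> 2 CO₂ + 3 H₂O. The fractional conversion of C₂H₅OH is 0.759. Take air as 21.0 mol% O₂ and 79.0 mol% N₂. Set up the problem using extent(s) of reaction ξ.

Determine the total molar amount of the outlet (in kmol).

4910 kmol

Stoichiometric O₂ = 3 × 260 = 780 kmol; O₂ fed = 780 × 1.199 = 935.2 kmol.
N₂ fed = 935.2 × 79/21 = 3518 kmol.
Fuel reacted = 0.759 × 260 → ξ = 197.3 kmol.
Outlet (n = n₀ + ν ξ):
  C₂H₅OH: 260 − 1(197.3) = 62.66
  O₂: 935.2 − 3(197.3) = 343.2
  N₂: 3518 (inert)
  CO₂: 0 + 2(197.3) = 394.7
  H₂O: 0 + 3(197.3) = 592
Total out = 62.66 + 343.2 + 3518 + 394.7 + 592 = 4911 kmol.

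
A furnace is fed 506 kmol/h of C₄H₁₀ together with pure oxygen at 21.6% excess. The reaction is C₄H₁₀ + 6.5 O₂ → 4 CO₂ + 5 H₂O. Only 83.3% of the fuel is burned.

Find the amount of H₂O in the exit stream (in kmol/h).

Stoichiometric O₂ = 6.5 × 506 = 3289 kmol/h; O₂ fed = 3289 × 1.216 = 3999 kmol/h.
Fuel reacted = 0.833 × 506 → ξ = 421.5 kmol/h.
Outlet (n = n₀ + ν ξ):
  C₄H₁₀: 506 − 1(421.5) = 84.5
  O₂: 3999 − 6.5(421.5) = 1260
  CO₂: 0 + 4(421.5) = 1686
  H₂O: 0 + 5(421.5) = 2107

2110 kmol/h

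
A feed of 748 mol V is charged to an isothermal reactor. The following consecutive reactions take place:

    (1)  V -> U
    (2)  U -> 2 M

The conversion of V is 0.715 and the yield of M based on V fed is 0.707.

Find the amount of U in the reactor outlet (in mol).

270 mol

Conversion of V: V consumed = 1ξ₁ = 0.715 × 748 → ξ₁ = 534.8 mol.
Yield of M: 2ξ₂ / 748 = 0.707 → ξ₂ = 264.4 mol.
Outlet amounts (n = n₀ + Σ ν·ξ):
  V: 748 − 1(534.8) = 213.2
  U: 0 + 1(534.8) − 1(264.4) = 270.4
  M: 0 + 2(264.4) = 528.8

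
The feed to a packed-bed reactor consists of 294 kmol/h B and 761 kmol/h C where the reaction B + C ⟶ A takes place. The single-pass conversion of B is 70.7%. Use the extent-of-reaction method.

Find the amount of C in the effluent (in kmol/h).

553 kmol/h

B reacted = 0.707 × 294 = 207.9 kmol/h; ν_B = −1, so ξ = 207.9/1 = 207.9 kmol/h.
Outlet amounts (n = n₀ + ν ξ):
  B: 294 − 1(207.9) = 86.14
  C: 761 − 1(207.9) = 553.1
  A: 0 + 1(207.9) = 207.9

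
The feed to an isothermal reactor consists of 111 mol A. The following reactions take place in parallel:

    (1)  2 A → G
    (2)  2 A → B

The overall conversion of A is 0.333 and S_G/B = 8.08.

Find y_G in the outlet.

Conversion of A: A consumed = 0.333 × 111 = 36.96 mol = 2ξ₁ + 2ξ₂.
Selectivity: 1ξ₁ / (1ξ₂) = 8.08 → ξ₁ = 8.08 ξ₂.
Substitute: (2·8.08 + 2) ξ₂ = 36.96 → ξ₂ = 2.035 mol, ξ₁ = 16.45 mol.
Outlet amounts (n = n₀ + Σ ν·ξ):
  A: 111 − 2(16.45) − 2(2.035) = 74.04
  G: 0 + 1(16.45) = 16.45
  B: 0 + 1(2.035) = 2.035
Total out = 92.52 mol; y_G = 16.45 / 92.52 = 0.1778.

0.178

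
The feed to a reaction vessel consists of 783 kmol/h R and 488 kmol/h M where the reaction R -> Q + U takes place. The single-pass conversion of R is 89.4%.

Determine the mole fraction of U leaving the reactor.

R reacted = 0.894 × 783 = 700 kmol/h; ν_R = −1, so ξ = 700/1 = 700 kmol/h.
Outlet amounts (n = n₀ + ν ξ):
  R: 783 − 1(700) = 83
  Q: 0 + 1(700) = 700
  U: 0 + 1(700) = 700
  M: 488 (inert)
Total out = 1971 kmol/h; y_U = 700 / 1971 = 0.3552.

0.355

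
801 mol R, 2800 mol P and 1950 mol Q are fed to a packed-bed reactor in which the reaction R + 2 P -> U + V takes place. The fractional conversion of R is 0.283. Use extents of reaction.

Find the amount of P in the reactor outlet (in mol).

2350 mol

R reacted = 0.283 × 801 = 226.7 mol; ν_R = −1, so ξ = 226.7/1 = 226.7 mol.
Outlet amounts (n = n₀ + ν ξ):
  R: 801 − 1(226.7) = 574.3
  P: 2800 − 2(226.7) = 2347
  U: 0 + 1(226.7) = 226.7
  V: 0 + 1(226.7) = 226.7
  Q: 1950 (inert)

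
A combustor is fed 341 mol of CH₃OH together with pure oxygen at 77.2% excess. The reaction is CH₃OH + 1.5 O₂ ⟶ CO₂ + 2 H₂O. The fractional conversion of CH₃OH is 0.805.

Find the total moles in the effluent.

Stoichiometric O₂ = 1.5 × 341 = 511.5 mol; O₂ fed = 511.5 × 1.772 = 906.4 mol.
Fuel reacted = 0.805 × 341 → ξ = 274.5 mol.
Outlet (n = n₀ + ν ξ):
  CH₃OH: 341 − 1(274.5) = 66.5
  O₂: 906.4 − 1.5(274.5) = 494.6
  CO₂: 0 + 1(274.5) = 274.5
  H₂O: 0 + 2(274.5) = 549
Total out = 66.5 + 494.6 + 274.5 + 549 = 1385 mol.

1380 mol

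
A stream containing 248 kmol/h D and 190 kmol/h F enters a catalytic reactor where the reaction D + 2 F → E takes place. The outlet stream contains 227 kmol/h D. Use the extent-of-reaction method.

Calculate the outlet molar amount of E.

For D: n = n₀ − 1ξ → 227 = 248 − 1ξ, giving ξ = 21 kmol/h.
Outlet amounts (n = n₀ + ν ξ):
  D: 248 − 1(21) = 227
  F: 190 − 2(21) = 148
  E: 0 + 1(21) = 21

21 kmol/h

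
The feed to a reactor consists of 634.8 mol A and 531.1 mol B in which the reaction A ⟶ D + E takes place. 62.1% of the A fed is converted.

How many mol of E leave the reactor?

394 mol

A reacted = 0.621 × 634.8 = 394.2 mol; ν_A = −1, so ξ = 394.2/1 = 394.2 mol.
Outlet amounts (n = n₀ + ν ξ):
  A: 634.8 − 1(394.2) = 240.6
  D: 0 + 1(394.2) = 394.2
  E: 0 + 1(394.2) = 394.2
  B: 531.1 (inert)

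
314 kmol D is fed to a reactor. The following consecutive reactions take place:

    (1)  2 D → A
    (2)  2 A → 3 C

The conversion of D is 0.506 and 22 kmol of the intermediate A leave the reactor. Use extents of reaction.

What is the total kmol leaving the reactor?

Conversion of D: D consumed = 2ξ₁ = 0.506 × 314 → ξ₁ = 79.44 kmol.
A balance: n_A = 0 + 1ξ₁ − 2ξ₂ = 22 → ξ₂ = (1·79.44 − 22)/2 = 28.72 kmol.
Outlet amounts (n = n₀ + Σ ν·ξ):
  D: 314 − 2(79.44) = 155.1
  A: 0 + 1(79.44) − 2(28.72) = 22
  C: 0 + 3(28.72) = 86.16
Total out = 155.1 + 22 + 86.16 = 263.3 kmol.

263 kmol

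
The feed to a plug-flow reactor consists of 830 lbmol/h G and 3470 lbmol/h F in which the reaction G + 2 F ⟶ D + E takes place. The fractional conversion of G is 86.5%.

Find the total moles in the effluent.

3580 lbmol/h

G reacted = 0.865 × 830 = 718 lbmol/h; ν_G = −1, so ξ = 718/1 = 718 lbmol/h.
Outlet amounts (n = n₀ + ν ξ):
  G: 830 − 1(718) = 112
  F: 3470 − 2(718) = 2034
  D: 0 + 1(718) = 718
  E: 0 + 1(718) = 718
Total out = 112 + 2034 + 718 + 718 = 3582 lbmol/h.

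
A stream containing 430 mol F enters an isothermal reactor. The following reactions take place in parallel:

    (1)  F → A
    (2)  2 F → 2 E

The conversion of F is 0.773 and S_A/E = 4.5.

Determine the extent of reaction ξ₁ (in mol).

Conversion of F: F consumed = 0.773 × 430 = 332.4 mol = 1ξ₁ + 2ξ₂.
Selectivity: 1ξ₁ / (2ξ₂) = 4.5 → ξ₁ = 9 ξ₂.
Substitute: (1·9 + 2) ξ₂ = 332.4 → ξ₂ = 30.22 mol, ξ₁ = 272 mol.
Outlet amounts (n = n₀ + Σ ν·ξ):
  F: 430 − 1(272) − 2(30.22) = 97.61
  A: 0 + 1(272) = 272
  E: 0 + 2(30.22) = 60.43

ξ₁ = 272 mol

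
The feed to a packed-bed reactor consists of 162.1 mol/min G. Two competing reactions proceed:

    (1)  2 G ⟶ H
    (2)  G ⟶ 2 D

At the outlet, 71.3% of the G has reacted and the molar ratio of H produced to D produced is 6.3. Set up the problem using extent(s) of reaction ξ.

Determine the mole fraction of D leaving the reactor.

0.0795

Conversion of G: G consumed = 0.713 × 162.1 = 115.6 mol/min = 2ξ₁ + 1ξ₂.
Selectivity: 1ξ₁ / (2ξ₂) = 6.3 → ξ₁ = 12.6 ξ₂.
Substitute: (2·12.6 + 1) ξ₂ = 115.6 → ξ₂ = 4.411 mol/min, ξ₁ = 55.58 mol/min.
Outlet amounts (n = n₀ + Σ ν·ξ):
  G: 162.1 − 2(55.58) − 1(4.411) = 46.52
  H: 0 + 1(55.58) = 55.58
  D: 0 + 2(4.411) = 8.823
Total out = 110.9 mol/min; y_D = 8.823 / 110.9 = 0.07954.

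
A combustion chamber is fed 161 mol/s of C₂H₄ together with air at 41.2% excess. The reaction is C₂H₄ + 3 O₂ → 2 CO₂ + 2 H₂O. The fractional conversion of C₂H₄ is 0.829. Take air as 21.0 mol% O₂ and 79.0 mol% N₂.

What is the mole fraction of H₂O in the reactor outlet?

Stoichiometric O₂ = 3 × 161 = 483 mol/s; O₂ fed = 483 × 1.412 = 682 mol/s.
N₂ fed = 682 × 79/21 = 2566 mol/s.
Fuel reacted = 0.829 × 161 → ξ = 133.5 mol/s.
Outlet (n = n₀ + ν ξ):
  C₂H₄: 161 − 1(133.5) = 27.53
  O₂: 682 − 3(133.5) = 281.6
  N₂: 2566 (inert)
  CO₂: 0 + 2(133.5) = 266.9
  H₂O: 0 + 2(133.5) = 266.9
Total out = 3409 mol/s; y_H₂O = 266.9 / 3409 = 0.07831.

0.0783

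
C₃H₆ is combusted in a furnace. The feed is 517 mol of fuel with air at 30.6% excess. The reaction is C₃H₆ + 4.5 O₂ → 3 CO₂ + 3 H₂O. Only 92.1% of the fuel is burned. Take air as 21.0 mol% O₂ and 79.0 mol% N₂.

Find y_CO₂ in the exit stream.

0.0938

Stoichiometric O₂ = 4.5 × 517 = 2326 mol; O₂ fed = 2326 × 1.306 = 3038 mol.
N₂ fed = 3038 × 79/21 = 11430 mol.
Fuel reacted = 0.921 × 517 → ξ = 476.2 mol.
Outlet (n = n₀ + ν ξ):
  C₃H₆: 517 − 1(476.2) = 40.84
  O₂: 3038 − 4.5(476.2) = 895.7
  N₂: 11430 (inert)
  CO₂: 0 + 3(476.2) = 1428
  H₂O: 0 + 3(476.2) = 1428
Total out = 15220 mol; y_CO₂ = 1428 / 15220 = 0.09383.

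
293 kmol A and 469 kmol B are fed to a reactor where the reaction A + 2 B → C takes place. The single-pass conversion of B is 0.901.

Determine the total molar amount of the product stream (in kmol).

B reacted = 0.901 × 469 = 422.6 kmol; ν_B = −2, so ξ = 422.6/2 = 211.3 kmol.
Outlet amounts (n = n₀ + ν ξ):
  A: 293 − 1(211.3) = 81.72
  B: 469 − 2(211.3) = 46.43
  C: 0 + 1(211.3) = 211.3
Total out = 81.72 + 46.43 + 211.3 = 339.4 kmol.

339 kmol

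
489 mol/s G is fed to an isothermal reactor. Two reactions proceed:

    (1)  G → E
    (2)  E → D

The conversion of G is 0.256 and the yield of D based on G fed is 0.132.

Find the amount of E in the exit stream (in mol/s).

Conversion of G: G consumed = 1ξ₁ = 0.256 × 489 → ξ₁ = 125.2 mol/s.
Yield of D: 1ξ₂ / 489 = 0.132 → ξ₂ = 64.55 mol/s.
Outlet amounts (n = n₀ + Σ ν·ξ):
  G: 489 − 1(125.2) = 363.8
  E: 0 + 1(125.2) − 1(64.55) = 60.64
  D: 0 + 1(64.55) = 64.55

60.6 mol/s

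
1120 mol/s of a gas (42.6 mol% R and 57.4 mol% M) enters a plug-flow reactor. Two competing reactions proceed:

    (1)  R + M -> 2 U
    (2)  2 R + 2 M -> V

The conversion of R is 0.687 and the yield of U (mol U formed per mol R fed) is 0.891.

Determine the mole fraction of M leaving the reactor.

0.333

Yield of U: 2ξ₁ / 477.1 = 0.891 → ξ₁ = 212.6 mol/s.
Conversion of R: 1ξ₁ + 2ξ₂ = 0.687 × 477.1 = 327.8 → ξ₂ = 57.61 mol/s.
Outlet amounts (n = n₀ + Σ ν·ξ):
  R: 477.1 − 1(212.6) − 2(57.61) = 149.3
  M: 642.9 − 1(212.6) − 2(57.61) = 315.1
  U: 0 + 2(212.6) = 425.1
  V: 0 + 1(57.61) = 57.61
Total out = 947.2 mol/s; y_M = 315.1 / 947.2 = 0.3327.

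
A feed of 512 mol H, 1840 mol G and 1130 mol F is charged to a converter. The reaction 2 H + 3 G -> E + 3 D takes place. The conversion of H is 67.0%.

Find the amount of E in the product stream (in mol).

H reacted = 0.67 × 512 = 343 mol; ν_H = −2, so ξ = 343/2 = 171.5 mol.
Outlet amounts (n = n₀ + ν ξ):
  H: 512 − 2(171.5) = 169
  G: 1840 − 3(171.5) = 1325
  E: 0 + 1(171.5) = 171.5
  D: 0 + 3(171.5) = 514.6
  F: 1130 (inert)

172 mol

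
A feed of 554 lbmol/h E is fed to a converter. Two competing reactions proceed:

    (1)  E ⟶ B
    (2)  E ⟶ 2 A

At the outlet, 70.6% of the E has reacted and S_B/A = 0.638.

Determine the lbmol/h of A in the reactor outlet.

Conversion of E: E consumed = 0.706 × 554 = 391.1 lbmol/h = 1ξ₁ + 1ξ₂.
Selectivity: 1ξ₁ / (2ξ₂) = 0.638 → ξ₁ = 1.276 ξ₂.
Substitute: (1·1.276 + 1) ξ₂ = 391.1 → ξ₂ = 171.8 lbmol/h, ξ₁ = 219.3 lbmol/h.
Outlet amounts (n = n₀ + Σ ν·ξ):
  E: 554 − 1(219.3) − 1(171.8) = 162.9
  B: 0 + 1(219.3) = 219.3
  A: 0 + 2(171.8) = 343.7

344 lbmol/h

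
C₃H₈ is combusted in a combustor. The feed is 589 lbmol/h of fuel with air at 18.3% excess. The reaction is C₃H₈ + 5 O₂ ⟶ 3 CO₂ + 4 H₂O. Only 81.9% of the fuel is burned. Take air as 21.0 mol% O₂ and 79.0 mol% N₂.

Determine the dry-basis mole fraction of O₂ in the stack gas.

0.0681

Stoichiometric O₂ = 5 × 589 = 2945 lbmol/h; O₂ fed = 2945 × 1.183 = 3484 lbmol/h.
N₂ fed = 3484 × 79/21 = 13110 lbmol/h.
Fuel reacted = 0.819 × 589 → ξ = 482.4 lbmol/h.
Outlet (n = n₀ + ν ξ):
  C₃H₈: 589 − 1(482.4) = 106.6
  O₂: 3484 − 5(482.4) = 1072
  N₂: 13110 (inert)
  CO₂: 0 + 3(482.4) = 1447
  H₂O: 0 + 4(482.4) = 1930
Dry total = 15730 lbmol/h; y_O₂ (dry) = 1072 / 15730 = 0.06814.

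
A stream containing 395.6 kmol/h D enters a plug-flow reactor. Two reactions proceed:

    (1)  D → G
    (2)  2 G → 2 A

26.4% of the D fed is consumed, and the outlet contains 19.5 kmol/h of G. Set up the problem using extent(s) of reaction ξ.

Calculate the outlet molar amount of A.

84.9 kmol/h

Conversion of D: D consumed = 1ξ₁ = 0.264 × 395.6 → ξ₁ = 104.4 kmol/h.
G balance: n_G = 0 + 1ξ₁ − 2ξ₂ = 19.5 → ξ₂ = (1·104.4 − 19.5)/2 = 42.47 kmol/h.
Outlet amounts (n = n₀ + Σ ν·ξ):
  D: 395.6 − 1(104.4) = 291.2
  G: 0 + 1(104.4) − 2(42.47) = 19.5
  A: 0 + 2(42.47) = 84.94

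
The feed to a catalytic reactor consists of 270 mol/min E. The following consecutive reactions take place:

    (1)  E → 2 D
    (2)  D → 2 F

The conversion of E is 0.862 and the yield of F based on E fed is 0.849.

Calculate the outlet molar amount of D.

Conversion of E: E consumed = 1ξ₁ = 0.862 × 270 → ξ₁ = 232.7 mol/min.
Yield of F: 2ξ₂ / 270 = 0.849 → ξ₂ = 114.6 mol/min.
Outlet amounts (n = n₀ + Σ ν·ξ):
  E: 270 − 1(232.7) = 37.26
  D: 0 + 2(232.7) − 1(114.6) = 350.9
  F: 0 + 2(114.6) = 229.2

351 mol/min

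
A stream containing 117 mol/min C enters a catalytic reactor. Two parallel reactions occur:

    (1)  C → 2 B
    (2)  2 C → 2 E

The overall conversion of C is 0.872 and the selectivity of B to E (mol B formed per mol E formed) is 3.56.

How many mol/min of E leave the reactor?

36.7 mol/min

Conversion of C: C consumed = 0.872 × 117 = 102 mol/min = 1ξ₁ + 2ξ₂.
Selectivity: 2ξ₁ / (2ξ₂) = 3.56 → ξ₁ = 3.56 ξ₂.
Substitute: (1·3.56 + 2) ξ₂ = 102 → ξ₂ = 18.35 mol/min, ξ₁ = 65.32 mol/min.
Outlet amounts (n = n₀ + Σ ν·ξ):
  C: 117 − 1(65.32) − 2(18.35) = 14.98
  B: 0 + 2(65.32) = 130.6
  E: 0 + 2(18.35) = 36.7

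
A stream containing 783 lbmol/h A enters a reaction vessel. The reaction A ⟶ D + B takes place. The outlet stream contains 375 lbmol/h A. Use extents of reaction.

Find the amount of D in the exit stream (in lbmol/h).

408 lbmol/h

For A: n = n₀ − 1ξ → 375 = 783 − 1ξ, giving ξ = 408 lbmol/h.
Outlet amounts (n = n₀ + ν ξ):
  A: 783 − 1(408) = 375
  D: 0 + 1(408) = 408
  B: 0 + 1(408) = 408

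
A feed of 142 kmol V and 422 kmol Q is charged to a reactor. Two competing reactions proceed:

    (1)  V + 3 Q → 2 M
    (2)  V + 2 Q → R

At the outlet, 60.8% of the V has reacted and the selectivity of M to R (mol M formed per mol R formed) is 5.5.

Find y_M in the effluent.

0.324

Conversion of V: V consumed = 0.608 × 142 = 86.34 kmol = 1ξ₁ + 1ξ₂.
Selectivity: 2ξ₁ / (1ξ₂) = 5.5 → ξ₁ = 2.75 ξ₂.
Substitute: (1·2.75 + 1) ξ₂ = 86.34 → ξ₂ = 23.02 kmol, ξ₁ = 63.31 kmol.
Outlet amounts (n = n₀ + Σ ν·ξ):
  V: 142 − 1(63.31) − 1(23.02) = 55.66
  Q: 422 − 3(63.31) − 2(23.02) = 186
  M: 0 + 2(63.31) = 126.6
  R: 0 + 1(23.02) = 23.02
Total out = 391.3 kmol; y_M = 126.6 / 391.3 = 0.3236.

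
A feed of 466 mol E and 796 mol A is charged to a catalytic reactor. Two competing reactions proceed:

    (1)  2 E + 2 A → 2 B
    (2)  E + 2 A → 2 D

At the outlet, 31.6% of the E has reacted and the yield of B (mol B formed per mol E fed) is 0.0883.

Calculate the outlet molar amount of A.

Yield of B: 2ξ₁ / 466 = 0.0883 → ξ₁ = 20.57 mol.
Conversion of E: 2ξ₁ + 1ξ₂ = 0.316 × 466 = 147.3 → ξ₂ = 106.1 mol.
Outlet amounts (n = n₀ + Σ ν·ξ):
  E: 466 − 2(20.57) − 1(106.1) = 318.7
  A: 796 − 2(20.57) − 2(106.1) = 542.6
  B: 0 + 2(20.57) = 41.15
  D: 0 + 2(106.1) = 212.2

543 mol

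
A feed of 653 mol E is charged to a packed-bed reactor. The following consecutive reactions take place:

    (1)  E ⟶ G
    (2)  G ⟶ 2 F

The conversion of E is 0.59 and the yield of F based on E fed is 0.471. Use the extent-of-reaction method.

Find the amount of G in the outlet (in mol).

Conversion of E: E consumed = 1ξ₁ = 0.59 × 653 → ξ₁ = 385.3 mol.
Yield of F: 2ξ₂ / 653 = 0.471 → ξ₂ = 153.8 mol.
Outlet amounts (n = n₀ + Σ ν·ξ):
  E: 653 − 1(385.3) = 267.7
  G: 0 + 1(385.3) − 1(153.8) = 231.5
  F: 0 + 2(153.8) = 307.6

231 mol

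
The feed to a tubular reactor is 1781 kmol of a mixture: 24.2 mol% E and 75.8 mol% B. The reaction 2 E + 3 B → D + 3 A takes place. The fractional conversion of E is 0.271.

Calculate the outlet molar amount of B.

1170 kmol

E reacted = 0.271 × 431 = 116.8 kmol; ν_E = −2, so ξ = 116.8/2 = 58.4 kmol.
Outlet amounts (n = n₀ + ν ξ):
  E: 431 − 2(58.4) = 314.2
  B: 1350 − 3(58.4) = 1175
  D: 0 + 1(58.4) = 58.4
  A: 0 + 3(58.4) = 175.2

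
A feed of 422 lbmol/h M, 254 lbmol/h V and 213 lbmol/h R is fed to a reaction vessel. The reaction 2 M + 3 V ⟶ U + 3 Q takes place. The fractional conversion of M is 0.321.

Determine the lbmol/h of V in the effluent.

50.8 lbmol/h

M reacted = 0.321 × 422 = 135.5 lbmol/h; ν_M = −2, so ξ = 135.5/2 = 67.73 lbmol/h.
Outlet amounts (n = n₀ + ν ξ):
  M: 422 − 2(67.73) = 286.5
  V: 254 − 3(67.73) = 50.81
  U: 0 + 1(67.73) = 67.73
  Q: 0 + 3(67.73) = 203.2
  R: 213 (inert)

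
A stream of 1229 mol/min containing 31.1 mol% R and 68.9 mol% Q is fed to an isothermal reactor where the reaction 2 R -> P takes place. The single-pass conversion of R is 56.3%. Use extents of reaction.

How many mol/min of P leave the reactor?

108 mol/min

R reacted = 0.563 × 382.2 = 215.2 mol/min; ν_R = −2, so ξ = 215.2/2 = 107.6 mol/min.
Outlet amounts (n = n₀ + ν ξ):
  R: 382.2 − 2(107.6) = 167
  P: 0 + 1(107.6) = 107.6
  Q: 846.8 (inert)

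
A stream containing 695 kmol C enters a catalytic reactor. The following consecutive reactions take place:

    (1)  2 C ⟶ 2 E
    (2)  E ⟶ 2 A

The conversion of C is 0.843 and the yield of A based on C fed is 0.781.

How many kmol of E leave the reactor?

Conversion of C: C consumed = 2ξ₁ = 0.843 × 695 → ξ₁ = 292.9 kmol.
Yield of A: 2ξ₂ / 695 = 0.781 → ξ₂ = 271.4 kmol.
Outlet amounts (n = n₀ + Σ ν·ξ):
  C: 695 − 2(292.9) = 109.1
  E: 0 + 2(292.9) − 1(271.4) = 314.5
  A: 0 + 2(271.4) = 542.8

314 kmol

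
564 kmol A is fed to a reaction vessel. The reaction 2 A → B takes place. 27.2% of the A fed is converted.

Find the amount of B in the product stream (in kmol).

A reacted = 0.272 × 564 = 153.4 kmol; ν_A = −2, so ξ = 153.4/2 = 76.7 kmol.
Outlet amounts (n = n₀ + ν ξ):
  A: 564 − 2(76.7) = 410.6
  B: 0 + 1(76.7) = 76.7

76.7 kmol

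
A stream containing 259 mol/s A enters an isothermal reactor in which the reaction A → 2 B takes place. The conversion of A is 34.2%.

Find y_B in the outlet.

A reacted = 0.342 × 259 = 88.58 mol/s; ν_A = −1, so ξ = 88.58/1 = 88.58 mol/s.
Outlet amounts (n = n₀ + ν ξ):
  A: 259 − 1(88.58) = 170.4
  B: 0 + 2(88.58) = 177.2
Total out = 347.6 mol/s; y_B = 177.2 / 347.6 = 0.5097.

0.51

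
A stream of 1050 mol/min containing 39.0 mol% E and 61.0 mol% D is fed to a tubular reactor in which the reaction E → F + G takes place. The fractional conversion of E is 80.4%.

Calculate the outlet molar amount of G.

329 mol/min

E reacted = 0.804 × 409.5 = 329.2 mol/min; ν_E = −1, so ξ = 329.2/1 = 329.2 mol/min.
Outlet amounts (n = n₀ + ν ξ):
  E: 409.5 − 1(329.2) = 80.26
  F: 0 + 1(329.2) = 329.2
  G: 0 + 1(329.2) = 329.2
  D: 640.5 (inert)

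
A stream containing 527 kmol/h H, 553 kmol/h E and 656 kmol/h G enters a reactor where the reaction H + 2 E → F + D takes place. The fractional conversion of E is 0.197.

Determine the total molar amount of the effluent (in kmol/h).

E reacted = 0.197 × 553 = 108.9 kmol/h; ν_E = −2, so ξ = 108.9/2 = 54.47 kmol/h.
Outlet amounts (n = n₀ + ν ξ):
  H: 527 − 1(54.47) = 472.5
  E: 553 − 2(54.47) = 444.1
  F: 0 + 1(54.47) = 54.47
  D: 0 + 1(54.47) = 54.47
  G: 656 (inert)
Total out = 472.5 + 444.1 + 54.47 + 54.47 + 656 = 1682 kmol/h.

1680 kmol/h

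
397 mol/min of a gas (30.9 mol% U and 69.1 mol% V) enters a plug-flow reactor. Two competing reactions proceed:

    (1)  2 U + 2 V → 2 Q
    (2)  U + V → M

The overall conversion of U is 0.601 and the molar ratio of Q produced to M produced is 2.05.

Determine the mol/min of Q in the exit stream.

49.6 mol/min

Conversion of U: U consumed = 0.601 × 122.7 = 73.73 mol/min = 2ξ₁ + 1ξ₂.
Selectivity: 2ξ₁ / (1ξ₂) = 2.05 → ξ₁ = 1.025 ξ₂.
Substitute: (2·1.025 + 1) ξ₂ = 73.73 → ξ₂ = 24.17 mol/min, ξ₁ = 24.78 mol/min.
Outlet amounts (n = n₀ + Σ ν·ξ):
  U: 122.7 − 2(24.78) − 1(24.17) = 48.95
  V: 274.3 − 2(24.78) − 1(24.17) = 200.6
  Q: 0 + 2(24.78) = 49.55
  M: 0 + 1(24.17) = 24.17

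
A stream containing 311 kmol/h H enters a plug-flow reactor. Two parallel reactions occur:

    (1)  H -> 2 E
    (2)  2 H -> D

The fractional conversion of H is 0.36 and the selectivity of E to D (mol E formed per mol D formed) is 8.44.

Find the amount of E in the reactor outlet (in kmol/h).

152 kmol/h

Conversion of H: H consumed = 0.36 × 311 = 112 kmol/h = 1ξ₁ + 2ξ₂.
Selectivity: 2ξ₁ / (1ξ₂) = 8.44 → ξ₁ = 4.22 ξ₂.
Substitute: (1·4.22 + 2) ξ₂ = 112 → ξ₂ = 18 kmol/h, ξ₁ = 75.96 kmol/h.
Outlet amounts (n = n₀ + Σ ν·ξ):
  H: 311 − 1(75.96) − 2(18) = 199
  E: 0 + 2(75.96) = 151.9
  D: 0 + 1(18) = 18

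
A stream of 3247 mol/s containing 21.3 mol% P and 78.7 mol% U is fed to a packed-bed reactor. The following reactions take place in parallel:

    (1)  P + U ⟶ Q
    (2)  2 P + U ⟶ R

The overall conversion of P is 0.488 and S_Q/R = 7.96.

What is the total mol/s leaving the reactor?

2910 mol/s

Conversion of P: P consumed = 0.488 × 691.6 = 337.5 mol/s = 1ξ₁ + 2ξ₂.
Selectivity: 1ξ₁ / (1ξ₂) = 7.96 → ξ₁ = 7.96 ξ₂.
Substitute: (1·7.96 + 2) ξ₂ = 337.5 → ξ₂ = 33.89 mol/s, ξ₁ = 269.7 mol/s.
Outlet amounts (n = n₀ + Σ ν·ξ):
  P: 691.6 − 1(269.7) − 2(33.89) = 354.1
  U: 2555 − 1(269.7) − 1(33.89) = 2252
  Q: 0 + 1(269.7) = 269.7
  R: 0 + 1(33.89) = 33.89
Total out = 354.1 + 2252 + 269.7 + 33.89 = 2909 mol/s.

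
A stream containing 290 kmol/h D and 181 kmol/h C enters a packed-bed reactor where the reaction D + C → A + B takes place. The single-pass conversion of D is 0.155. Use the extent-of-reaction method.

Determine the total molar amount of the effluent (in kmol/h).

471 kmol/h

D reacted = 0.155 × 290 = 44.95 kmol/h; ν_D = −1, so ξ = 44.95/1 = 44.95 kmol/h.
Outlet amounts (n = n₀ + ν ξ):
  D: 290 − 1(44.95) = 245.1
  C: 181 − 1(44.95) = 136.1
  A: 0 + 1(44.95) = 44.95
  B: 0 + 1(44.95) = 44.95
Total out = 245.1 + 136.1 + 44.95 + 44.95 = 471 kmol/h.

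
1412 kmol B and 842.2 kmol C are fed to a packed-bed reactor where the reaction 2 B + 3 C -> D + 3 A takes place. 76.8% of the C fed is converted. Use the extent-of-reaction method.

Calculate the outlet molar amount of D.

216 kmol

C reacted = 0.768 × 842.2 = 646.8 kmol; ν_C = −3, so ξ = 646.8/3 = 215.6 kmol.
Outlet amounts (n = n₀ + ν ξ):
  B: 1412 − 2(215.6) = 980.8
  C: 842.2 − 3(215.6) = 195.4
  D: 0 + 1(215.6) = 215.6
  A: 0 + 3(215.6) = 646.8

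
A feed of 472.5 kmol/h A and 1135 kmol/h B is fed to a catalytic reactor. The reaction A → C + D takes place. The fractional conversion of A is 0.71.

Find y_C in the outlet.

0.173

A reacted = 0.71 × 472.5 = 335.5 kmol/h; ν_A = −1, so ξ = 335.5/1 = 335.5 kmol/h.
Outlet amounts (n = n₀ + ν ξ):
  A: 472.5 − 1(335.5) = 137
  C: 0 + 1(335.5) = 335.5
  D: 0 + 1(335.5) = 335.5
  B: 1135 (inert)
Total out = 1943 kmol/h; y_C = 335.5 / 1943 = 0.1727.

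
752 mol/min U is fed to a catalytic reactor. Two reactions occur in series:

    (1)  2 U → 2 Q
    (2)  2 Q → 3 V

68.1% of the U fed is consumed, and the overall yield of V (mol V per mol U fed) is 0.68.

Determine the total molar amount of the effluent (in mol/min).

Conversion of U: U consumed = 2ξ₁ = 0.681 × 752 → ξ₁ = 256.1 mol/min.
Yield of V: 3ξ₂ / 752 = 0.68 → ξ₂ = 170.5 mol/min.
Outlet amounts (n = n₀ + Σ ν·ξ):
  U: 752 − 2(256.1) = 239.9
  Q: 0 + 2(256.1) − 2(170.5) = 171.2
  V: 0 + 3(170.5) = 511.4
Total out = 239.9 + 171.2 + 511.4 = 922.5 mol/min.

922 mol/min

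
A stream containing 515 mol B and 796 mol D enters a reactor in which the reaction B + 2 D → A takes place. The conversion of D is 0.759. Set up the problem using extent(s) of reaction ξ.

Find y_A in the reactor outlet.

0.427

D reacted = 0.759 × 796 = 604.2 mol; ν_D = −2, so ξ = 604.2/2 = 302.1 mol.
Outlet amounts (n = n₀ + ν ξ):
  B: 515 − 1(302.1) = 212.9
  D: 796 − 2(302.1) = 191.8
  A: 0 + 1(302.1) = 302.1
Total out = 706.8 mol; y_A = 302.1 / 706.8 = 0.4274.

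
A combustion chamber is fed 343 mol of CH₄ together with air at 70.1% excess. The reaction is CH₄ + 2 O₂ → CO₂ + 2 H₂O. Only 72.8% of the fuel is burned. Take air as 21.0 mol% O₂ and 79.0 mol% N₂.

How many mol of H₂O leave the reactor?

499 mol

Stoichiometric O₂ = 2 × 343 = 686 mol; O₂ fed = 686 × 1.701 = 1167 mol.
N₂ fed = 1167 × 79/21 = 4390 mol.
Fuel reacted = 0.728 × 343 → ξ = 249.7 mol.
Outlet (n = n₀ + ν ξ):
  CH₄: 343 − 1(249.7) = 93.3
  O₂: 1167 − 2(249.7) = 667.5
  N₂: 4390 (inert)
  CO₂: 0 + 1(249.7) = 249.7
  H₂O: 0 + 2(249.7) = 499.4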